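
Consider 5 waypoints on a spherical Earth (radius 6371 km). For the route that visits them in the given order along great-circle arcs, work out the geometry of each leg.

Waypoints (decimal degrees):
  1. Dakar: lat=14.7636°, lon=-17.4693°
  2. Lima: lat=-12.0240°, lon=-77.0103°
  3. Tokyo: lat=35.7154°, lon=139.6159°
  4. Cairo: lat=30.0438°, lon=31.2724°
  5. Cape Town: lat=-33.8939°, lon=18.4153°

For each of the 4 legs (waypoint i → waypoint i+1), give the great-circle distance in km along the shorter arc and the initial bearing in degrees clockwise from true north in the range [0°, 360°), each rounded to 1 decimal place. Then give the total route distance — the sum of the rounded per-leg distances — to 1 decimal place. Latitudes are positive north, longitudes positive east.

Leg 1: φ1=0.2576734, φ2=-0.2098584, Δφ=-0.4675318, Δλ=-1.0391865 rad; a=sin²(Δφ/2)+cosφ1·cosφ2·sin²(Δλ/2)=0.2868277166; c=2·atan2(√a, √(1-a))=1.130348530; dist=6371·c=7201.450 ≈ 7201.5 km; running total=7201.5 km
Leg 1 bearing: y=sinΔλ·cosφ2=-0.84308039, x=cosφ1·sinφ2-sinφ1·cosφ2·cosΔλ=-0.32778922; θ=atan2(y, x)=-111.2461° <0 so +360° → 248.7539° ≈ 248.8°
Leg 2: φ1=-0.2098584, φ2=0.6233513, Δφ=0.8332097, Δλ=3.7808404 rad; a=sin²(Δφ/2)+cosφ1·cosφ2·sin²(Δλ/2)=0.8794605353; c=2·atan2(√a, √(1-a))=2.432450961; dist=6371·c=15497.145 ≈ 15497.1 km; running total=22698.6 km
Leg 2 bearing: y=sinΔλ·cosφ2=-0.48438888, x=cosφ1·sinφ2-sinφ1·cosφ2·cosΔλ=0.43520825; θ=atan2(y, x)=-48.0613° <0 so +360° → 311.9387° ≈ 311.9°
Leg 3: φ1=0.6233513, φ2=0.5243632, Δφ=-0.0989881, Δλ=-1.8909508 rad; a=sin²(Δφ/2)+cosφ1·cosφ2·sin²(Δλ/2)=0.4644632236; c=2·atan2(√a, √(1-a))=1.499662800; dist=6371·c=9554.352 ≈ 9554.4 km; running total=32253.0 km
Leg 3 bearing: y=sinΔλ·cosφ2=-0.82165685, x=cosφ1·sinφ2-sinφ1·cosφ2·cosΔλ=0.56553388; θ=atan2(y, x)=-55.4610° <0 so +360° → 304.5390° ≈ 304.5°
Leg 4: φ1=0.5243632, φ2=-0.5915602, Δφ=-1.1159234, Δλ=-0.2243987 rad; a=sin²(Δφ/2)+cosφ1·cosφ2·sin²(Δλ/2)=0.2893335690; c=2·atan2(√a, √(1-a))=1.135881827; dist=6371·c=7236.703 ≈ 7236.7 km; running total=39489.7 km
Leg 4 bearing: y=sinΔλ·cosφ2=-0.18470772, x=cosφ1·sinφ2-sinφ1·cosφ2·cosΔλ=-0.88789734; θ=atan2(y, x)=-168.2485° <0 so +360° → 191.7515° ≈ 191.8°

Leg 1: dist=7201.5 km, bearing=248.8°
Leg 2: dist=15497.1 km, bearing=311.9°
Leg 3: dist=9554.4 km, bearing=304.5°
Leg 4: dist=7236.7 km, bearing=191.8°
Total: 39489.7 km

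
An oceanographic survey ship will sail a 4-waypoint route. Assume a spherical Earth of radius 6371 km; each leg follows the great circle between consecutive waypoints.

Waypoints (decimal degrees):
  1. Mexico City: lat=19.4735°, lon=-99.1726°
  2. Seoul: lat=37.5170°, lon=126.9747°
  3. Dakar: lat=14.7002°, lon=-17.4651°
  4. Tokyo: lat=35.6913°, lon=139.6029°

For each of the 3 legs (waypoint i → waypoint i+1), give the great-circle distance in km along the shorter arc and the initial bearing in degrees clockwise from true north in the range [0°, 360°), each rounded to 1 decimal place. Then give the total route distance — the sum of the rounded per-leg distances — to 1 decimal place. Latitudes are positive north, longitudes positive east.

Leg 1: φ1=0.3398767, φ2=0.6547952, Δφ=0.3149185, Δλ=3.9470150 rad; a=sin²(Δφ/2)+cosφ1·cosφ2·sin²(Δλ/2)=0.6575295070; c=2·atan2(√a, √(1-a))=1.891315161; dist=6371·c=12049.569 ≈ 12049.6 km; running total=12049.6 km
Leg 1 bearing: y=sinΔλ·cosφ2=-0.57197530, x=cosφ1·sinφ2-sinφ1·cosφ2·cosΔλ=0.75735201; θ=atan2(y, x)=-37.0612° <0 so +360° → 322.9388° ≈ 322.9°
Leg 2: φ1=0.6547952, φ2=0.2565669, Δφ=-0.3982283, Δλ=-2.5209501 rad; a=sin²(Δφ/2)+cosφ1·cosφ2·sin²(Δλ/2)=0.7347945034; c=2·atan2(√a, √(1-a))=2.059621536; dist=6371·c=13121.849 ≈ 13121.8 km; running total=25171.4 km
Leg 2 bearing: y=sinΔλ·cosφ2=-0.56252180, x=cosφ1·sinφ2-sinφ1·cosφ2·cosΔλ=0.68048173; θ=atan2(y, x)=-39.5789° <0 so +360° → 320.4211° ≈ 320.4°
Leg 3: φ1=0.2565669, φ2=0.6229307, Δφ=0.3663638, Δλ=2.7413537 rad; a=sin²(Δφ/2)+cosφ1·cosφ2·sin²(Δλ/2)=0.7877258562; c=2·atan2(√a, √(1-a))=2.183952694; dist=6371·c=13913.963 ≈ 13914.0 km; running total=39085.4 km
Leg 3 bearing: y=sinΔλ·cosφ2=0.31645343, x=cosφ1·sinφ2-sinφ1·cosφ2·cosΔλ=0.75413033; θ=atan2(y, x)=22.7642° ≈ 22.8°

Leg 1: dist=12049.6 km, bearing=322.9°
Leg 2: dist=13121.8 km, bearing=320.4°
Leg 3: dist=13914.0 km, bearing=22.8°
Total: 39085.4 km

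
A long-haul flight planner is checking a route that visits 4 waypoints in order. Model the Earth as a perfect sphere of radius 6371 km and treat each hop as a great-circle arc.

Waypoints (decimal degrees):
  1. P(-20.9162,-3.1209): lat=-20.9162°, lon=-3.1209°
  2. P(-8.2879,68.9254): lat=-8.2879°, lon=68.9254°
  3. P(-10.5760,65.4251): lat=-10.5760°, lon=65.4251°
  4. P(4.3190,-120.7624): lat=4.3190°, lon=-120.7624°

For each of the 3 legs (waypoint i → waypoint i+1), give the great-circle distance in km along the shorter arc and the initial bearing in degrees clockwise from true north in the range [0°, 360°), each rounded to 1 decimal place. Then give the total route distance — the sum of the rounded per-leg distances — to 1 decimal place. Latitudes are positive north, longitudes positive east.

Leg 1: φ1=-0.3650566, φ2=-0.1446511, Δφ=0.2204054, Δλ=1.2574451 rad; a=sin²(Δφ/2)+cosφ1·cosφ2·sin²(Δλ/2)=0.3318051865; c=2·atan2(√a, √(1-a))=1.227715863; dist=6371·c=7821.778 ≈ 7821.8 km; running total=7821.8 km
Leg 1 bearing: y=sinΔλ·cosφ2=0.94137072, x=cosφ1·sinφ2-sinφ1·cosφ2·cosΔλ=-0.02575240; θ=atan2(y, x)=91.5670° ≈ 91.6°
Leg 2: φ1=-0.1446511, φ2=-0.1845860, Δφ=-0.0399349, Δλ=-0.0610918 rad; a=sin²(Δφ/2)+cosφ1·cosφ2·sin²(Δλ/2)=0.0013059848; c=2·atan2(√a, √(1-a))=0.072292565; dist=6371·c=460.576 ≈ 460.6 km; running total=8282.4 km
Leg 2 bearing: y=sinΔλ·cosφ2=-0.06001660, x=cosφ1·sinφ2-sinφ1·cosφ2·cosΔλ=-0.04018861; θ=atan2(y, x)=-123.8072° <0 so +360° → 236.1928° ≈ 236.2°
Leg 3: φ1=-0.1845860, φ2=0.0753808, Δφ=0.2599668, Δλ=-3.2495849 rad; a=sin²(Δφ/2)+cosφ1·cosφ2·sin²(Δλ/2)=0.9941663781; c=2·atan2(√a, √(1-a))=2.988687440; dist=6371·c=19040.928 ≈ 19040.9 km; running total=27323.3 km
Leg 3 bearing: y=sinΔλ·cosφ2=0.10747638, x=cosφ1·sinφ2-sinφ1·cosφ2·cosΔλ=-0.10792215; θ=atan2(y, x)=135.1186° ≈ 135.1°

Leg 1: dist=7821.8 km, bearing=91.6°
Leg 2: dist=460.6 km, bearing=236.2°
Leg 3: dist=19040.9 km, bearing=135.1°
Total: 27323.3 km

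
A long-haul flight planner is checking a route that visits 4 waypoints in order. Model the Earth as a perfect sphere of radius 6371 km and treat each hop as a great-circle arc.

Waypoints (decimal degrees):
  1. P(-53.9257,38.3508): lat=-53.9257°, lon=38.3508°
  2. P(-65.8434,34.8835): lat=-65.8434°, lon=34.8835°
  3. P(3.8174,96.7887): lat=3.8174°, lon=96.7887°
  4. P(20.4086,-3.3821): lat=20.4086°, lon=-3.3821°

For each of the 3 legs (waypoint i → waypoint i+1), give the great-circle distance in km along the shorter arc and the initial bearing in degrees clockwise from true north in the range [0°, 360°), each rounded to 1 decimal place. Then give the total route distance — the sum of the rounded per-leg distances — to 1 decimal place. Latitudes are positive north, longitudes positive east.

Leg 1: dist=1338.7 km, bearing=186.8°
Leg 2: dist=9167.0 km, bearing=62.6°
Leg 3: dist=10914.8 km, bearing=291.3°
Total: 21420.5 km

Leg 1: φ1=-0.9411810, φ2=-1.1491841, Δφ=-0.2080031, Δλ=-0.0605158 rad; a=sin²(Δφ/2)+cosφ1·cosφ2·sin²(Δλ/2)=0.0109979316; c=2·atan2(√a, √(1-a))=0.210128417; dist=6371·c=1338.728 ≈ 1338.7 km; running total=1338.7 km
Leg 1 bearing: y=sinΔλ·cosφ2=-0.02474989, x=cosφ1·sinφ2-sinφ1·cosφ2·cosΔλ=-0.20711193; θ=atan2(y, x)=-173.1855° <0 so +360° → 186.8145° ≈ 186.8°
Leg 2: φ1=-1.1491841, φ2=0.0666262, Δφ=1.2158103, Δλ=1.0804496 rad; a=sin²(Δφ/2)+cosφ1·cosφ2·sin²(Δλ/2)=0.4342270073; c=2·atan2(√a, √(1-a))=1.438867970; dist=6371·c=9167.028 ≈ 9167.0 km; running total=10505.7 km
Leg 2 bearing: y=sinΔλ·cosφ2=0.88021234, x=cosφ1·sinφ2-sinφ1·cosφ2·cosΔλ=0.45598454; θ=atan2(y, x)=62.6141° ≈ 62.6°
Leg 3: φ1=0.0666262, φ2=0.3561973, Δφ=0.2895711, Δλ=-1.7483103 rad; a=sin²(Δφ/2)+cosφ1·cosφ2·sin²(Δλ/2)=0.5709577702; c=2·atan2(√a, √(1-a))=1.713192601; dist=6371·c=10914.750 ≈ 10914.8 km; running total=21420.5 km
Leg 3 bearing: y=sinΔλ·cosφ2=-0.92250178, x=cosφ1·sinφ2-sinφ1·cosφ2·cosΔλ=0.35895745; θ=atan2(y, x)=-68.7383° <0 so +360° → 291.2617° ≈ 291.3°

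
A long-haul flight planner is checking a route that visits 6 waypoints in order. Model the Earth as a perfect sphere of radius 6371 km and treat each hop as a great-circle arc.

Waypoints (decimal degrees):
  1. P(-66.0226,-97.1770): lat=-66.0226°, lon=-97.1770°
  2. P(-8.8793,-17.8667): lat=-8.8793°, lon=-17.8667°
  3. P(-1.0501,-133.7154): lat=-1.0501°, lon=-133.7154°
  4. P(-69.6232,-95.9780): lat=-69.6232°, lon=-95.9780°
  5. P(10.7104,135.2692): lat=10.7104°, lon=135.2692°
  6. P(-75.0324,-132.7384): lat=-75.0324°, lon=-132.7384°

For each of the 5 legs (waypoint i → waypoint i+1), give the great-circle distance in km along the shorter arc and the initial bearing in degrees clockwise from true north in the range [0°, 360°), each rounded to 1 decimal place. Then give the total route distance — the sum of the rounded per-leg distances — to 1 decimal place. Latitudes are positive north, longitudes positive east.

Leg 1: φ1=-1.1523118, φ2=-0.1549730, Δφ=0.9973387, Δλ=1.3842259 rad; a=sin²(Δφ/2)+cosφ1·cosφ2·sin²(Δλ/2)=0.3922455003; c=2·atan2(√a, √(1-a))=1.353583279; dist=6371·c=8623.679 ≈ 8623.7 km; running total=8623.7 km
Leg 1 bearing: y=sinΔλ·cosφ2=0.97086983, x=cosφ1·sinφ2-sinφ1·cosφ2·cosΔλ=0.10472655; θ=atan2(y, x)=83.8434° ≈ 83.8°
Leg 2: φ1=-0.1549730, φ2=-0.0183277, Δφ=0.1366453, Δλ=-2.0219412 rad; a=sin²(Δφ/2)+cosφ1·cosφ2·sin²(Δλ/2)=0.7139349736; c=2·atan2(√a, √(1-a))=2.012931116; dist=6371·c=12824.384 ≈ 12824.4 km; running total=21448.1 km
Leg 2 bearing: y=sinΔλ·cosφ2=-0.89979737, x=cosφ1·sinφ2-sinφ1·cosφ2·cosΔλ=-0.08539325; θ=atan2(y, x)=-95.4213° <0 so +360° → 264.5787° ≈ 264.6°
Leg 3: φ1=-0.0183277, φ2=-1.2151541, Δφ=-1.1968264, Δλ=0.6586419 rad; a=sin²(Δφ/2)+cosφ1·cosφ2·sin²(Δλ/2)=0.3537536737; c=2·atan2(√a, √(1-a))=1.273963877; dist=6371·c=8116.424 ≈ 8116.4 km; running total=29564.5 km
Leg 3 bearing: y=sinΔλ·cosφ2=0.21310891, x=cosφ1·sinφ2-sinφ1·cosφ2·cosΔλ=-0.93221920; θ=atan2(y, x)=167.1232° ≈ 167.1°
Leg 4: φ1=-1.2151541, φ2=0.1869317, Δφ=1.4020858, Δλ=4.0360250 rad; a=sin²(Δφ/2)+cosφ1·cosφ2·sin²(Δλ/2)=0.6941867543; c=2·atan2(√a, √(1-a))=1.969662218; dist=6371·c=12548.718 ≈ 12548.7 km; running total=42113.2 km
Leg 4 bearing: y=sinΔλ·cosφ2=-0.76626812, x=cosφ1·sinφ2-sinφ1·cosφ2·cosΔλ=-0.51185856; θ=atan2(y, x)=-123.7425° <0 so +360° → 236.2575° ≈ 236.3°
Leg 5: φ1=0.1869317, φ2=-1.3095624, Δφ=-1.4964942, Δλ=-4.6776150 rad; a=sin²(Δφ/2)+cosφ1·cosφ2·sin²(Δλ/2)=0.5941812759; c=2·atan2(√a, √(1-a))=1.760290912; dist=6371·c=11214.813 ≈ 11214.8 km; running total=53328.0 km
Leg 5 bearing: y=sinΔλ·cosφ2=0.25811665, x=cosφ1·sinφ2-sinφ1·cosφ2·cosΔλ=-0.94757340; θ=atan2(y, x)=164.7625° ≈ 164.8°

Leg 1: dist=8623.7 km, bearing=83.8°
Leg 2: dist=12824.4 km, bearing=264.6°
Leg 3: dist=8116.4 km, bearing=167.1°
Leg 4: dist=12548.7 km, bearing=236.3°
Leg 5: dist=11214.8 km, bearing=164.8°
Total: 53328.0 km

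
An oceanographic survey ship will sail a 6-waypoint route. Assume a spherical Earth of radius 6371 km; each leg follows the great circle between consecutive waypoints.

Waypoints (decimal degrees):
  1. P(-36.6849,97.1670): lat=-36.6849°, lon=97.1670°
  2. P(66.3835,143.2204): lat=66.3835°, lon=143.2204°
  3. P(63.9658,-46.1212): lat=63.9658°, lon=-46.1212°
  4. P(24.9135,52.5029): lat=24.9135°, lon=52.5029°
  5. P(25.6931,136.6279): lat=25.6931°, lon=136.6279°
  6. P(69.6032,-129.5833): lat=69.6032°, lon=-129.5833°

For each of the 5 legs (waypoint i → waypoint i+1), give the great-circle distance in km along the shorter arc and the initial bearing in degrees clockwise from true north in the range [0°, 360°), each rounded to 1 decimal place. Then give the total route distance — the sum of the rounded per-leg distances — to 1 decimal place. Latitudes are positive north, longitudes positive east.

Leg 1: φ1=-0.6402723, φ2=1.1586106, Δφ=1.7988829, Δλ=0.8037835 rad; a=sin²(Δφ/2)+cosφ1·cosφ2·sin²(Δλ/2)=0.6622125445; c=2·atan2(√a, √(1-a))=1.901200206; dist=6371·c=12112.547 ≈ 12112.5 km; running total=12112.5 km
Leg 1 bearing: y=sinΔλ·cosφ2=0.28843605, x=cosφ1·sinφ2-sinφ1·cosφ2·cosΔλ=0.90086237; θ=atan2(y, x)=17.7539° ≈ 17.8°
Leg 2: φ1=1.1586106, φ2=1.1164138, Δφ=-0.0421968, Δλ=-3.3046343 rad; a=sin²(Δφ/2)+cosφ1·cosφ2·sin²(Δλ/2)=0.1751111806; c=2·atan2(√a, √(1-a))=0.863504459; dist=6371·c=5501.387 ≈ 5501.4 km; running total=17613.9 km
Leg 2 bearing: y=sinΔλ·cosφ2=0.07124360, x=cosφ1·sinφ2-sinφ1·cosφ2·cosΔλ=0.75677828; θ=atan2(y, x)=5.3780° ≈ 5.4°
Leg 3: φ1=1.1164138, φ2=0.4348226, Δφ=-0.6815912, Δλ=1.7213153 rad; a=sin²(Δφ/2)+cosφ1·cosφ2·sin²(Δλ/2)=0.3405920285; c=2·atan2(√a, √(1-a))=1.246316349; dist=6371·c=7940.281 ≈ 7940.3 km; running total=25554.2 km
Leg 3 bearing: y=sinΔλ·cosφ2=0.89669032, x=cosφ1·sinφ2-sinφ1·cosφ2·cosΔλ=0.30708772; θ=atan2(y, x)=71.0953° ≈ 71.1°
Leg 4: φ1=0.4348226, φ2=0.4484292, Δφ=0.0136066, Δλ=1.4682582 rad; a=sin²(Δφ/2)+cosφ1·cosφ2·sin²(Δλ/2)=0.3668560196; c=2·atan2(√a, √(1-a))=1.301256444; dist=6371·c=8290.305 ≈ 8290.3 km; running total=33844.5 km
Leg 4 bearing: y=sinΔλ·cosφ2=0.89639612, x=cosφ1·sinφ2-sinφ1·cosφ2·cosΔλ=0.35435111; θ=atan2(y, x)=68.4308° ≈ 68.4°
Leg 5: φ1=0.4484292, φ2=1.2148050, Δφ=0.7663758, Δλ=-4.6462619 rad; a=sin²(Δφ/2)+cosφ1·cosφ2·sin²(Δλ/2)=0.3071926161; c=2·atan2(√a, √(1-a))=1.174922297; dist=6371·c=7485.430 ≈ 7485.4 km; running total=41329.9 km
Leg 5 bearing: y=sinΔλ·cosφ2=0.34775798, x=cosφ1·sinφ2-sinφ1·cosφ2·cosΔλ=0.85461432; θ=atan2(y, x)=22.1423° ≈ 22.1°

Leg 1: dist=12112.5 km, bearing=17.8°
Leg 2: dist=5501.4 km, bearing=5.4°
Leg 3: dist=7940.3 km, bearing=71.1°
Leg 4: dist=8290.3 km, bearing=68.4°
Leg 5: dist=7485.4 km, bearing=22.1°
Total: 41329.9 km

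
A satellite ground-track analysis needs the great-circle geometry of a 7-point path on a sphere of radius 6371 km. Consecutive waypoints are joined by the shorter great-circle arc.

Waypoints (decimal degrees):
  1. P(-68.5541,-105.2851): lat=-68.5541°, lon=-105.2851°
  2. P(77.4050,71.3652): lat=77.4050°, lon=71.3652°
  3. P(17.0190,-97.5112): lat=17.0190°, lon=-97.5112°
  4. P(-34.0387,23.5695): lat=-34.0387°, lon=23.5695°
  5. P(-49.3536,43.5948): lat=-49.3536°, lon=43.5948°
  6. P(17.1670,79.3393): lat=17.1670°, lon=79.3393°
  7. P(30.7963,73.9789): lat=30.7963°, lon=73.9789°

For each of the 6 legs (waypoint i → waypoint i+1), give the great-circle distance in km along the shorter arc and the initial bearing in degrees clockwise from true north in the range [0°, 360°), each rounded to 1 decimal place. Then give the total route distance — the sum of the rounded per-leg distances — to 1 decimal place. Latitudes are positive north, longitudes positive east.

Leg 1: φ1=-1.1964948, φ2=1.3509721, Δφ=2.5474669, Δλ=3.0831294 rad; a=sin²(Δφ/2)+cosφ1·cosφ2·sin²(Δλ/2)=0.9939779351; c=2·atan2(√a, √(1-a))=2.986232527; dist=6371·c=19025.287 ≈ 19025.3 km; running total=19025.3 km
Leg 1 bearing: y=sinΔλ·cosφ2=0.01274113, x=cosφ1·sinφ2-sinφ1·cosφ2·cosΔλ=0.15421045; θ=atan2(y, x)=4.7231° ≈ 4.7°
Leg 2: φ1=1.3509721, φ2=0.2970376, Δφ=-1.0539345, Δλ=-2.9474492 rad; a=sin²(Δφ/2)+cosφ1·cosφ2·sin²(Δλ/2)=0.4594730688; c=2·atan2(√a, √(1-a))=1.489653451; dist=6371·c=9490.582 ≈ 9490.6 km; running total=28515.9 km
Leg 2 bearing: y=sinΔλ·cosφ2=-0.18447747, x=cosφ1·sinφ2-sinφ1·cosφ2·cosΔλ=0.97948881; θ=atan2(y, x)=-10.6662° <0 so +360° → 349.3338° ≈ 349.3°
Leg 3: φ1=0.2970376, φ2=-0.5940874, Δφ=-0.8911250, Δλ=2.1132569 rad; a=sin²(Δφ/2)+cosφ1·cosφ2·sin²(Δλ/2)=0.7864453639; c=2·atan2(√a, √(1-a))=2.180824714; dist=6371·c=13894.034 ≈ 13894.0 km; running total=42409.9 km
Leg 3 bearing: y=sinΔλ·cosφ2=0.70969815, x=cosφ1·sinφ2-sinφ1·cosφ2·cosΔλ=-0.41003018; θ=atan2(y, x)=120.0173° ≈ 120.0°
Leg 4: φ1=-0.5940874, φ2=-0.8613828, Δφ=-0.2672954, Δλ=0.3495074 rad; a=sin²(Δφ/2)+cosφ1·cosφ2·sin²(Δλ/2)=0.0340727524; c=2·atan2(√a, √(1-a))=0.371305409; dist=6371·c=2365.587 ≈ 2365.6 km; running total=44775.5 km
Leg 4 bearing: y=sinΔλ·cosφ2=0.22305838, x=cosφ1·sinφ2-sinφ1·cosφ2·cosΔλ=-0.28616806; θ=atan2(y, x)=142.0648° ≈ 142.1°
Leg 5: φ1=-0.8613828, φ2=0.2996207, Δφ=1.1610035, Δλ=0.6238592 rad; a=sin²(Δφ/2)+cosφ1·cosφ2·sin²(Δλ/2)=0.3594080996; c=2·atan2(√a, √(1-a))=1.285768870; dist=6371·c=8191.633 ≈ 8191.6 km; running total=52967.1 km
Leg 5 bearing: y=sinΔλ·cosφ2=0.55814604, x=cosφ1·sinφ2-sinφ1·cosφ2·cosΔλ=0.78064631; θ=atan2(y, x)=35.5640° ≈ 35.6°
Leg 6: φ1=0.2996207, φ2=0.5374968, Δφ=0.2378762, Δλ=-0.0935566 rad; a=sin²(Δφ/2)+cosφ1·cosφ2·sin²(Δλ/2)=0.0158742934; c=2·atan2(√a, √(1-a))=0.252657948; dist=6371·c=1609.684 ≈ 1609.7 km; running total=54576.8 km
Leg 6 bearing: y=sinΔλ·cosφ2=-0.08024730, x=cosφ1·sinφ2-sinφ1·cosφ2·cosΔλ=0.23674791; θ=atan2(y, x)=-18.7244° <0 so +360° → 341.2756° ≈ 341.3°

Leg 1: dist=19025.3 km, bearing=4.7°
Leg 2: dist=9490.6 km, bearing=349.3°
Leg 3: dist=13894.0 km, bearing=120.0°
Leg 4: dist=2365.6 km, bearing=142.1°
Leg 5: dist=8191.6 km, bearing=35.6°
Leg 6: dist=1609.7 km, bearing=341.3°
Total: 54576.8 km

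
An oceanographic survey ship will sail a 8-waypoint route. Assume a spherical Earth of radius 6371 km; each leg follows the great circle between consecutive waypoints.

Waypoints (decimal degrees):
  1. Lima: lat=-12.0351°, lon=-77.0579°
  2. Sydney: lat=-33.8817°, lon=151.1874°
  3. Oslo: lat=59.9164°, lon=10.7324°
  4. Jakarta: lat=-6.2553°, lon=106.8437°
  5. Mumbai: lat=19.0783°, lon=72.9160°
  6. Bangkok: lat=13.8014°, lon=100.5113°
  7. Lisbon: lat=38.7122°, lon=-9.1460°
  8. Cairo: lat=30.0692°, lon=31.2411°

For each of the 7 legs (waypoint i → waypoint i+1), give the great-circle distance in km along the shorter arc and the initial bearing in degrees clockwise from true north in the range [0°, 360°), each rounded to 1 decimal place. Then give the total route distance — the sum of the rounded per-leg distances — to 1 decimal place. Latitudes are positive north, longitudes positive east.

Leg 1: dist=12800.4 km, bearing=223.2°
Leg 2: dist=15950.3 km, bearing=327.6°
Leg 3: dist=10949.6 km, bearing=87.9°
Leg 4: dist=4663.1 km, bearing=307.9°
Leg 5: dist=2997.4 km, bearing=97.1°
Leg 6: dist=10682.3 km, bearing=312.4°
Leg 7: dist=3795.7 km, bearing=92.2°
Total: 61838.8 km

Leg 1: φ1=-0.2100521, φ2=-0.5913472, Δφ=-0.3812951, Δλ=3.9836320 rad; a=sin²(Δφ/2)+cosφ1·cosφ2·sin²(Δλ/2)=0.7122334504; c=2·atan2(√a, √(1-a))=2.009169360; dist=6371·c=12800.418 ≈ 12800.4 km; running total=12800.4 km
Leg 1 bearing: y=sinΔλ·cosφ2=-0.61932431, x=cosφ1·sinφ2-sinφ1·cosφ2·cosΔλ=-0.66050378; θ=atan2(y, x)=-136.8429° <0 so +360° → 223.1571° ≈ 223.2°
Leg 2: φ1=-0.5913472, φ2=1.0457385, Δφ=1.6370857, Δλ=-2.4514022 rad; a=sin²(Δφ/2)+cosφ1·cosφ2·sin²(Δλ/2)=0.9016416929; c=2·atan2(√a, √(1-a))=2.503583993; dist=6371·c=15950.334 ≈ 15950.3 km; running total=28750.7 km
Leg 2 bearing: y=sinΔλ·cosφ2=-0.31914621, x=cosφ1·sinφ2-sinφ1·cosφ2·cosΔλ=0.50287324; θ=atan2(y, x)=-32.4011° <0 so +360° → 327.5989° ≈ 327.6°
Leg 3: φ1=1.0457385, φ2=-0.1091756, Δφ=-1.1549140, Δλ=1.6774586 rad; a=sin²(Δφ/2)+cosφ1·cosφ2·sin²(Δλ/2)=0.5736641789; c=2·atan2(√a, √(1-a))=1.718662935; dist=6371·c=10949.602 ≈ 10949.6 km; running total=39700.3 km
Leg 3 bearing: y=sinΔλ·cosφ2=0.98839707, x=cosφ1·sinφ2-sinφ1·cosφ2·cosΔλ=0.03695396; θ=atan2(y, x)=87.8588° ≈ 87.9°
Leg 4: φ1=-0.1091756, φ2=0.3329792, Δφ=0.4421547, Δλ=-0.5921501 rad; a=sin²(Δφ/2)+cosφ1·cosφ2·sin²(Δλ/2)=0.1280579594; c=2·atan2(√a, √(1-a))=0.731932807; dist=6371·c=4663.144 ≈ 4663.1 km; running total=44363.4 km
Leg 4 bearing: y=sinΔλ·cosφ2=-0.52748889, x=cosφ1·sinφ2-sinφ1·cosφ2·cosΔλ=0.41035588; θ=atan2(y, x)=-52.1191° <0 so +360° → 307.8809° ≈ 307.9°
Leg 5: φ1=0.3329792, φ2=0.2408799, Δφ=-0.0920993, Δλ=0.4816288 rad; a=sin²(Δφ/2)+cosφ1·cosφ2·sin²(Δλ/2)=0.0543220734; c=2·atan2(√a, √(1-a))=0.470468853; dist=6371·c=2997.357 ≈ 2997.4 km; running total=47360.8 km
Leg 5 bearing: y=sinΔλ·cosφ2=0.44984936, x=cosφ1·sinφ2-sinφ1·cosφ2·cosΔλ=-0.05585959; θ=atan2(y, x)=97.0784° ≈ 97.1°
Leg 6: φ1=0.2408799, φ2=0.6756554, Δφ=0.4347755, Δλ=-1.9138809 rad; a=sin²(Δφ/2)+cosφ1·cosφ2·sin²(Δλ/2)=0.5528563872; c=2·atan2(√a, √(1-a))=1.676706991; dist=6371·c=10682.300 ≈ 10682.3 km; running total=58043.1 km
Leg 6 bearing: y=sinΔλ·cosφ2=-0.73482271, x=cosφ1·sinφ2-sinφ1·cosφ2·cosΔλ=0.66997045; θ=atan2(y, x)=-47.6432° <0 so +360° → 312.3568° ≈ 312.4°
Leg 7: φ1=0.6756554, φ2=0.5248065, Δφ=-0.1508488, Δλ=0.7048879 rad; a=sin²(Δφ/2)+cosφ1·cosφ2·sin²(Δλ/2)=0.0861436650; c=2·atan2(√a, √(1-a))=0.595777113; dist=6371·c=3795.696 ≈ 3795.7 km; running total=61838.8 km
Leg 7 bearing: y=sinΔλ·cosφ2=0.56074810, x=cosφ1·sinφ2-sinφ1·cosφ2·cosΔλ=-0.02129087; θ=atan2(y, x)=92.1744° ≈ 92.2°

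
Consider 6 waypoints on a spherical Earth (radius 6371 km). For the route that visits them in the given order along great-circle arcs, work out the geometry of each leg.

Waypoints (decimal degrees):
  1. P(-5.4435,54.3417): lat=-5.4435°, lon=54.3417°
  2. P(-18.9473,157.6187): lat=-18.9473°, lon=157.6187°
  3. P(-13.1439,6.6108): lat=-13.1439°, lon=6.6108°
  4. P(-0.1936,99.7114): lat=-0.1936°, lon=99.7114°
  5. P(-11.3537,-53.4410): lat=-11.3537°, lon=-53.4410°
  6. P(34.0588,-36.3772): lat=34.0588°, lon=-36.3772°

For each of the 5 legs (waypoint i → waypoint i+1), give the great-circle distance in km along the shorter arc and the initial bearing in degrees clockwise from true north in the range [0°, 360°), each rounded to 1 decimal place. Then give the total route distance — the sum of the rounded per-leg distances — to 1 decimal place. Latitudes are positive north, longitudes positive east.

Leg 1: φ1=-0.0950070, φ2=-0.3306928, Δφ=-0.2356858, Δλ=1.8025237 rad; a=sin²(Δφ/2)+cosφ1·cosφ2·sin²(Δλ/2)=0.5927168838; c=2·atan2(√a, √(1-a))=1.757309594; dist=6371·c=11195.819 ≈ 11195.8 km; running total=11195.8 km
Leg 1 bearing: y=sinΔλ·cosφ2=0.92053700, x=cosφ1·sinφ2-sinφ1·cosφ2·cosΔλ=-0.34383999; θ=atan2(y, x)=110.4817° ≈ 110.5°
Leg 2: φ1=-0.3306928, φ2=-0.2294043, Δφ=0.1012884, Δλ=-2.6355851 rad; a=sin²(Δφ/2)+cosφ1·cosφ2·sin²(Δλ/2)=0.8658924670; c=2·atan2(√a, √(1-a))=2.391733597; dist=6371·c=15237.735 ≈ 15237.7 km; running total=26433.5 km
Leg 2 bearing: y=sinΔλ·cosφ2=-0.47199115, x=cosφ1·sinφ2-sinφ1·cosφ2·cosΔλ=-0.49164537; θ=atan2(y, x)=-136.1684° <0 so +360° → 223.8316° ≈ 223.8°
Leg 3: φ1=-0.2294043, φ2=-0.0033790, Δφ=0.2260254, Δλ=1.6249120 rad; a=sin²(Δφ/2)+cosφ1·cosφ2·sin²(Δλ/2)=0.5259517872; c=2·atan2(√a, √(1-a))=1.622723234; dist=6371·c=10338.370 ≈ 10338.4 km; running total=36771.9 km
Leg 3 bearing: y=sinΔλ·cosφ2=0.99853040, x=cosφ1·sinφ2-sinφ1·cosφ2·cosΔλ=-0.01559012; θ=atan2(y, x)=90.8945° ≈ 90.9°
Leg 4: φ1=-0.0033790, φ2=-0.1981594, Δφ=-0.1947805, Δλ=-2.6730136 rad; a=sin²(Δφ/2)+cosφ1·cosφ2·sin²(Δλ/2)=0.9370403446; c=2·atan2(√a, √(1-a))=2.634336469; dist=6371·c=16783.358 ≈ 16783.4 km; running total=53555.3 km
Leg 4 bearing: y=sinΔλ·cosφ2=-0.44278100, x=cosφ1·sinφ2-sinφ1·cosφ2·cosΔλ=-0.19981975; θ=atan2(y, x)=-114.2889° <0 so +360° → 245.7111° ≈ 245.7°
Leg 5: φ1=-0.1981594, φ2=0.5944382, Δφ=0.7925976, Δλ=0.2978195 rad; a=sin²(Δφ/2)+cosφ1·cosφ2·sin²(Δλ/2)=0.1668793581; c=2·atan2(√a, √(1-a))=0.841639236; dist=6371·c=5362.084 ≈ 5362.1 km; running total=58917.4 km
Leg 5 bearing: y=sinΔλ·cosφ2=0.24310127, x=cosφ1·sinφ2-sinφ1·cosφ2·cosΔλ=0.70499952; θ=atan2(y, x)=19.0255° ≈ 19.0°

Leg 1: dist=11195.8 km, bearing=110.5°
Leg 2: dist=15237.7 km, bearing=223.8°
Leg 3: dist=10338.4 km, bearing=90.9°
Leg 4: dist=16783.4 km, bearing=245.7°
Leg 5: dist=5362.1 km, bearing=19.0°
Total: 58917.4 km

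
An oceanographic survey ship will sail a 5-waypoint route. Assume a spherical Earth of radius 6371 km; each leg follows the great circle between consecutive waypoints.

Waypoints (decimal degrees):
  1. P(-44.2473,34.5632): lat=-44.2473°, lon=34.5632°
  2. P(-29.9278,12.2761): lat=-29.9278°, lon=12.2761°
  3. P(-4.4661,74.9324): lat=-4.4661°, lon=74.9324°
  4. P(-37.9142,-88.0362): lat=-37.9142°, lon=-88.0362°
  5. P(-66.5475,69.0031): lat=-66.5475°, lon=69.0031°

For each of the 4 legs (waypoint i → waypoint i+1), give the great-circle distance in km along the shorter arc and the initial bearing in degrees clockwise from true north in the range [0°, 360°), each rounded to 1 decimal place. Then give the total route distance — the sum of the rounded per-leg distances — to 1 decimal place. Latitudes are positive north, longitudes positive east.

Leg 1: dist=2523.9 km, bearing=301.6°
Leg 2: dist=7135.3 km, bearing=79.7°
Leg 3: dist=14985.1 km, bearing=199.0°
Leg 4: dist=8235.2 km, bearing=170.7°
Total: 32879.5 km

Leg 1: φ1=-0.7722611, φ2=-0.5223386, Δφ=0.2499224, Δλ=-0.3889833 rad; a=sin²(Δφ/2)+cosφ1·cosφ2·sin²(Δλ/2)=0.0387231465; c=2·atan2(√a, √(1-a))=0.396149268; dist=6371·c=2523.867 ≈ 2523.9 km; running total=2523.9 km
Leg 1 bearing: y=sinΔλ·cosφ2=-0.32867695, x=cosφ1·sinφ2-sinφ1·cosφ2·cosΔλ=0.20215370; θ=atan2(y, x)=-58.4063° <0 so +360° → 301.5937° ≈ 301.6°
Leg 2: φ1=-0.5223386, φ2=-0.0779481, Δφ=0.4443905, Δλ=1.0935587 rad; a=sin²(Δφ/2)+cosφ1·cosφ2·sin²(Δλ/2)=0.2821405142; c=2·atan2(√a, √(1-a))=1.119959420; dist=6371·c=7135.261 ≈ 7135.3 km; running total=9659.2 km
Leg 2 bearing: y=sinΔλ·cosφ2=0.88557001, x=cosφ1·sinφ2-sinφ1·cosφ2·cosΔλ=0.16098056; θ=atan2(y, x)=79.6972° ≈ 79.7°
Leg 3: φ1=-0.0779481, φ2=-0.6617276, Δφ=-0.5837795, Δλ=-2.8443386 rad; a=sin²(Δφ/2)+cosφ1·cosφ2·sin²(Δλ/2)=0.8520965539; c=2·atan2(√a, √(1-a))=2.352082377; dist=6371·c=14985.117 ≈ 14985.1 km; running total=24644.3 km
Leg 3 bearing: y=sinΔλ·cosφ2=-0.23107477, x=cosφ1·sinφ2-sinφ1·cosφ2·cosΔλ=-0.67135424; θ=atan2(y, x)=-161.0069° <0 so +360° → 198.9931° ≈ 199.0°
Leg 4: φ1=-0.6617276, φ2=-1.1614730, Δφ=-0.4997454, Δλ=2.7408528 rad; a=sin²(Δφ/2)+cosφ1·cosφ2·sin²(Δλ/2)=0.3626954736; c=2·atan2(√a, √(1-a))=1.292613226; dist=6371·c=8235.239 ≈ 8235.2 km; running total=32879.5 km
Leg 4 bearing: y=sinΔλ·cosφ2=0.15525524, x=cosφ1·sinφ2-sinφ1·cosφ2·cosΔλ=-0.94893924; θ=atan2(y, x)=170.7082° ≈ 170.7°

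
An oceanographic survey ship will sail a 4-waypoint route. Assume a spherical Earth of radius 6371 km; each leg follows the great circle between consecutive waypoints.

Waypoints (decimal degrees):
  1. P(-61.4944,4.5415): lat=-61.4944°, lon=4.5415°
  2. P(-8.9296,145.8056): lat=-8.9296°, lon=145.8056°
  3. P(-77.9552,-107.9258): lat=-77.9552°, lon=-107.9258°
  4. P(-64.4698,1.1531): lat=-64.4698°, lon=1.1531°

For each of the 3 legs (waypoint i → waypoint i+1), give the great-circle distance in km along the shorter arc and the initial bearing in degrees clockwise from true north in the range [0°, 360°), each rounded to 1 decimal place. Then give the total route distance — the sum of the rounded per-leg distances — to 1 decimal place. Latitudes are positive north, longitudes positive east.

Leg 1: φ1=-1.0732798, φ2=-0.1558509, Δφ=0.9174288, Δλ=2.4655237 rad; a=sin²(Δφ/2)+cosφ1·cosφ2·sin²(Δλ/2)=0.6156769012; c=2·atan2(√a, √(1-a))=1.804265336; dist=6371·c=11494.974 ≈ 11495.0 km; running total=11495.0 km
Leg 1 bearing: y=sinΔλ·cosφ2=0.61814754, x=cosφ1·sinφ2-sinφ1·cosφ2·cosΔλ=-0.75124499; θ=atan2(y, x)=140.5514° ≈ 140.6°
Leg 2: φ1=-0.1558509, φ2=-1.3605749, Δφ=-1.2047240, Δλ=-4.4284483 rad; a=sin²(Δφ/2)+cosφ1·cosφ2·sin²(Δλ/2)=0.4529733451; c=2·atan2(√a, √(1-a))=1.476603796; dist=6371·c=9407.443 ≈ 9407.4 km; running total=20902.4 km
Leg 2 bearing: y=sinΔλ·cosφ2=0.20032083, x=cosφ1·sinφ2-sinφ1·cosφ2·cosΔλ=-0.97520538; θ=atan2(y, x)=168.3921° ≈ 168.4°
Leg 3: φ1=-1.3605749, φ2=-1.1252103, Δφ=0.2353646, Δλ=1.9037859 rad; a=sin²(Δφ/2)+cosφ1·cosφ2·sin²(Δλ/2)=0.0734525220; c=2·atan2(√a, √(1-a))=0.548907678; dist=6371·c=3497.091 ≈ 3497.1 km; running total=24399.5 km
Leg 3 bearing: y=sinΔλ·cosφ2=0.40731240, x=cosφ1·sinφ2-sinφ1·cosφ2·cosΔλ=-0.32607608; θ=atan2(y, x)=128.6792° ≈ 128.7°

Leg 1: dist=11495.0 km, bearing=140.6°
Leg 2: dist=9407.4 km, bearing=168.4°
Leg 3: dist=3497.1 km, bearing=128.7°
Total: 24399.5 km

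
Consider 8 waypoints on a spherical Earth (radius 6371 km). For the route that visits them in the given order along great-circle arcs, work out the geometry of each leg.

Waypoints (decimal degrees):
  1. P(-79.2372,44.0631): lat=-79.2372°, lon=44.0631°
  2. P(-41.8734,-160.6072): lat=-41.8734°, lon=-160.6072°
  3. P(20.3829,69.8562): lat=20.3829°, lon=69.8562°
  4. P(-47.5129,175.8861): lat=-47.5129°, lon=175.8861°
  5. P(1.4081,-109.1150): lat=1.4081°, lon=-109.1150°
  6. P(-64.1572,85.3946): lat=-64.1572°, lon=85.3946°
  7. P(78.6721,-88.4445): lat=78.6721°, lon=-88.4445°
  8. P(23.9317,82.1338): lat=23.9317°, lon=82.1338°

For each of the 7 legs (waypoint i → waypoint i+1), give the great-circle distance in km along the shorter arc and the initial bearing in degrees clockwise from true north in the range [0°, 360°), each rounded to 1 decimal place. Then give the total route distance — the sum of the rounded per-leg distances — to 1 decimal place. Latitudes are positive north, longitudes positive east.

Leg 1: dist=6453.3 km, bearing=158.5°
Leg 2: dist=14743.8 km, bearing=259.1°
Leg 3: dist=12851.2 km, bearing=134.0°
Leg 4: dist=9005.4 km, bearing=77.9°
Leg 5: dist=12938.5 km, bearing=187.0°
Leg 6: dist=18388.6 km, bearing=355.2°
Leg 7: dist=8590.2 km, bearing=8.8°
Total: 82971.0 km

Leg 1: φ1=-1.3829500, φ2=-0.7308287, Δφ=0.6521213, Δλ=-3.5721706 rad; a=sin²(Δφ/2)+cosφ1·cosφ2·sin²(Δλ/2)=0.2353080676; c=2·atan2(√a, √(1-a))=1.012922173; dist=6371·c=6453.327 ≈ 6453.3 km; running total=6453.3 km
Leg 1 bearing: y=sinΔλ·cosφ2=0.31080210, x=cosφ1·sinφ2-sinφ1·cosφ2·cosΔλ=-0.78940153; θ=atan2(y, x)=158.5095° ≈ 158.5°
Leg 2: φ1=-0.7308287, φ2=0.3557487, Δφ=1.0865774, Δλ=4.0223451 rad; a=sin²(Δφ/2)+cosφ1·cosφ2·sin²(Δλ/2)=0.8384028456; c=2·atan2(√a, √(1-a))=2.314211118; dist=6371·c=14743.839 ≈ 14743.8 km; running total=21197.1 km
Leg 2 bearing: y=sinΔλ·cosφ2=-0.72292904, x=cosφ1·sinφ2-sinφ1·cosφ2·cosΔλ=-0.13895201; θ=atan2(y, x)=-100.8800° <0 so +360° → 259.1200° ≈ 259.1°
Leg 3: φ1=0.3557487, φ2=-0.8292565, Δφ=-1.1850053, Δλ=1.8505709 rad; a=sin²(Δφ/2)+cosφ1·cosφ2·sin²(Δλ/2)=0.7158368612; c=2·atan2(√a, √(1-a))=2.017143788; dist=6371·c=12851.223 ≈ 12851.2 km; running total=34048.3 km
Leg 3 bearing: y=sinΔλ·cosφ2=0.64916216, x=cosφ1·sinφ2-sinφ1·cosφ2·cosΔλ=-0.62629568; θ=atan2(y, x)=133.9729° ≈ 134.0°
Leg 4: φ1=-0.8292565, φ2=0.0245760, Δφ=0.8538325, Δλ=-4.9742076 rad; a=sin²(Δφ/2)+cosφ1·cosφ2·sin²(Δλ/2)=0.4216744249; c=2·atan2(√a, √(1-a))=1.413497304; dist=6371·c=9005.391 ≈ 9005.4 km; running total=43053.7 km
Leg 4 bearing: y=sinΔλ·cosφ2=0.96562917, x=cosφ1·sinφ2-sinφ1·cosφ2·cosΔλ=0.20741436; θ=atan2(y, x)=77.8772° ≈ 77.9°
Leg 5: φ1=0.0245760, φ2=-1.1197544, Δφ=-1.1443304, Δλ=3.3948329 rad; a=sin²(Δφ/2)+cosφ1·cosφ2·sin²(Δλ/2)=0.7219946148; c=2·atan2(√a, √(1-a))=2.030842221; dist=6371·c=12938.496 ≈ 12938.5 km; running total=55992.2 km
Leg 5 bearing: y=sinΔλ·cosφ2=-0.10921223, x=cosφ1·sinφ2-sinφ1·cosφ2·cosΔλ=-0.88935159; θ=atan2(y, x)=-172.9991° <0 so +360° → 187.0009° ≈ 187.0°
Leg 6: φ1=-1.1197544, φ2=1.3730872, Δφ=2.4928416, Δλ=-3.0340647 rad; a=sin²(Δφ/2)+cosφ1·cosφ2·sin²(Δλ/2)=0.9837939906; c=2·atan2(√a, √(1-a))=2.886294248; dist=6371·c=18388.581 ≈ 18388.6 km; running total=74380.8 km
Leg 6 bearing: y=sinΔλ·cosφ2=-0.02108036, x=cosφ1·sinφ2-sinφ1·cosφ2·cosΔλ=0.25165277; θ=atan2(y, x)=-4.7884° <0 so +360° → 355.2116° ≈ 355.2°
Leg 7: φ1=1.3730872, φ2=0.4176870, Δφ=-0.9554002, Δλ=2.9771530 rad; a=sin²(Δφ/2)+cosφ1·cosφ2·sin²(Δλ/2)=0.3896850606; c=2·atan2(√a, √(1-a))=1.348336111; dist=6371·c=8590.249 ≈ 8590.2 km; running total=82971.0 km
Leg 7 bearing: y=sinΔλ·cosφ2=0.14962629, x=cosφ1·sinφ2-sinφ1·cosφ2·cosΔλ=0.96381245; θ=atan2(y, x)=8.8244° ≈ 8.8°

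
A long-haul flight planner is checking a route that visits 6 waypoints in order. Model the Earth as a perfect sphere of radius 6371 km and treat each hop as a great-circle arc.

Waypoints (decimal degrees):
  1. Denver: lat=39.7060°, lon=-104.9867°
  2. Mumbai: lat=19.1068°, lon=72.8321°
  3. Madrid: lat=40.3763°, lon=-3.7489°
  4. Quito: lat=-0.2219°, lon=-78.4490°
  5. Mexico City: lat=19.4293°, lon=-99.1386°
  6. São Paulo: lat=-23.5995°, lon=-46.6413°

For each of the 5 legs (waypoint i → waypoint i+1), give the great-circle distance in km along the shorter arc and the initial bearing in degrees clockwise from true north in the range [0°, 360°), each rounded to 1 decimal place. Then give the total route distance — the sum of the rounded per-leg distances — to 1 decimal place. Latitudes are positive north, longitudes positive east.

Leg 1: dist=13471.5 km, bearing=2.4°
Leg 2: dist=7530.4 km, bearing=306.8°
Leg 3: dist=8734.4 km, bearing=259.8°
Leg 4: dist=3140.6 km, bearing=315.2°
Leg 5: dist=7434.8 km, bearing=127.8°
Total: 40311.7 km

Leg 1: φ1=0.6930004, φ2=0.3334766, Δφ=-0.3595239, Δλ=3.1035235 rad; a=sin²(Δφ/2)+cosφ1·cosφ2·sin²(Δλ/2)=0.7586546003; c=2·atan2(√a, √(1-a))=2.114500082; dist=6371·c=13471.480 ≈ 13471.5 km; running total=13471.5 km
Leg 1 bearing: y=sinΔλ·cosφ2=0.03596321, x=cosφ1·sinφ2-sinφ1·cosφ2·cosΔλ=0.85504259; θ=atan2(y, x)=2.4084° ≈ 2.4°
Leg 2: φ1=0.3334766, φ2=0.7046994, Δφ=0.3712228, Δλ=-1.3365906 rad; a=sin²(Δφ/2)+cosφ1·cosφ2·sin²(Δλ/2)=0.3104503774; c=2·atan2(√a, √(1-a))=1.181973639; dist=6371·c=7530.354 ≈ 7530.4 km; running total=21001.9 km
Leg 2 bearing: y=sinΔλ·cosφ2=-0.74100824, x=cosφ1·sinφ2-sinφ1·cosφ2·cosΔλ=0.55424774; θ=atan2(y, x)=-53.2048° <0 so +360° → 306.7952° ≈ 306.8°
Leg 3: φ1=0.7046994, φ2=-0.0038729, Δφ=-0.7085723, Δλ=-1.3037627 rad; a=sin²(Δφ/2)+cosφ1·cosφ2·sin²(Δλ/2)=0.4007457487; c=2·atan2(√a, √(1-a))=1.370960423; dist=6371·c=8734.389 ≈ 8734.4 km; running total=29736.3 km
Leg 3 bearing: y=sinΔλ·cosφ2=-0.96455065, x=cosφ1·sinφ2-sinφ1·cosφ2·cosΔλ=-0.17388625; θ=atan2(y, x)=-100.2193° <0 so +360° → 259.7807° ≈ 259.8°
Leg 4: φ1=-0.0038729, φ2=0.3391053, Δφ=0.3429781, Δλ=-0.3611016 rad; a=sin²(Δφ/2)+cosφ1·cosφ2·sin²(Δλ/2)=0.0595307083; c=2·atan2(√a, √(1-a))=0.492954420; dist=6371·c=3140.613 ≈ 3140.6 km; running total=32876.9 km
Leg 4 bearing: y=sinΔλ·cosφ2=-0.33318526, x=cosφ1·sinφ2-sinφ1·cosφ2·cosΔλ=0.33605772; θ=atan2(y, x)=-44.7541° <0 so +360° → 315.2459° ≈ 315.2°
Leg 5: φ1=0.3391053, φ2=-0.4118890, Δφ=-0.7509942, Δλ=0.9162507 rad; a=sin²(Δφ/2)+cosφ1·cosφ2·sin²(Δλ/2)=0.3035290369; c=2·atan2(√a, √(1-a))=1.166967648; dist=6371·c=7434.751 ≈ 7434.8 km; running total=40311.7 km
Leg 5 bearing: y=sinΔλ·cosφ2=0.72697592, x=cosφ1·sinφ2-sinφ1·cosφ2·cosΔλ=-0.56311869; θ=atan2(y, x)=127.7615° ≈ 127.8°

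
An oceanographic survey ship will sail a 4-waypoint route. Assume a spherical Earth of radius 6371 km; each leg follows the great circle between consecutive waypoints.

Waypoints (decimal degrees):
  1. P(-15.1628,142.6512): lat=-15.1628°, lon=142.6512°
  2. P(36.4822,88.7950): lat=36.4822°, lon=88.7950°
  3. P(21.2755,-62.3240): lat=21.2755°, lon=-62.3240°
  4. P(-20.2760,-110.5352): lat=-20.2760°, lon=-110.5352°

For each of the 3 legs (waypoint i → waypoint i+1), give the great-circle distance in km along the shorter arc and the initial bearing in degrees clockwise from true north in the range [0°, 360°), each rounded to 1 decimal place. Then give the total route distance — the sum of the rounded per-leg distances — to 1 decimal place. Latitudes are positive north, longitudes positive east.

Leg 1: dist=8051.6 km, bearing=317.1°
Leg 2: dist=12912.4 km, bearing=329.9°
Leg 3: dist=6985.6 km, bearing=231.8°
Total: 27949.6 km

Leg 1: φ1=-0.2646408, φ2=0.6367345, Δφ=0.9013753, Δλ=-0.9399680 rad; a=sin²(Δφ/2)+cosφ1·cosφ2·sin²(Δλ/2)=0.3488964660; c=2·atan2(√a, √(1-a))=1.263789193; dist=6371·c=8051.601 ≈ 8051.6 km; running total=8051.6 km
Leg 1 bearing: y=sinΔλ·cosφ2=-0.64929515, x=cosφ1·sinφ2-sinφ1·cosφ2·cosΔλ=0.69791597; θ=atan2(y, x)=-42.9331° <0 so +360° → 317.0669° ≈ 317.1°
Leg 2: φ1=0.6367345, φ2=0.3713275, Δφ=-0.2654070, Δλ=-2.6375241 rad; a=sin²(Δφ/2)+cosφ1·cosφ2·sin²(Δλ/2)=0.7201567596; c=2·atan2(√a, √(1-a))=2.026744161; dist=6371·c=12912.387 ≈ 12912.4 km; running total=20964.0 km
Leg 2 bearing: y=sinΔλ·cosφ2=-0.45007443, x=cosφ1·sinφ2-sinφ1·cosφ2·cosΔλ=0.77688932; θ=atan2(y, x)=-30.0850° <0 so +360° → 329.9150° ≈ 329.9°
Leg 3: φ1=0.3713275, φ2=-0.3538830, Δφ=-0.7252105, Δλ=-0.8414442 rad; a=sin²(Δφ/2)+cosφ1·cosφ2·sin²(Δλ/2)=0.2716264049; c=2·atan2(√a, √(1-a))=1.096461075; dist=6371·c=6985.554 ≈ 6985.6 km; running total=27949.6 km
Leg 3 bearing: y=sinΔλ·cosφ2=-0.69940417, x=cosφ1·sinφ2-sinφ1·cosφ2·cosΔλ=-0.54974159; θ=atan2(y, x)=-128.1678° <0 so +360° → 231.8322° ≈ 231.8°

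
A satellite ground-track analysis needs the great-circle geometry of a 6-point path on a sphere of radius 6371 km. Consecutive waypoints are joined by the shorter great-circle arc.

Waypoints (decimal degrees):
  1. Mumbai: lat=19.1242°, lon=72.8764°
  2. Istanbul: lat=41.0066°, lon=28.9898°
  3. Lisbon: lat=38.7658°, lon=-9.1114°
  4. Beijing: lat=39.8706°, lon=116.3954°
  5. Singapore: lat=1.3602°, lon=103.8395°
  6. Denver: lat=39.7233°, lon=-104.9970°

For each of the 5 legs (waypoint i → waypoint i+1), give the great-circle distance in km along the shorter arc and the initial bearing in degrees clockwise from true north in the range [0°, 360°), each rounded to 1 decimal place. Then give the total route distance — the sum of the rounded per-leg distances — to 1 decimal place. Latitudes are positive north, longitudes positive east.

Leg 1: dist=4805.0 km, bearing=310.2°
Leg 2: dist=3234.6 km, bearing=278.3°
Leg 3: dist=9664.5 km, bearing=38.7°
Leg 4: dist=4466.6 km, bearing=199.7°
Leg 5: dist=14586.4 km, bearing=29.5°
Total: 36757.1 km

Leg 1: φ1=0.3337803, φ2=0.7157002, Δφ=0.3819199, Δλ=-0.7659657 rad; a=sin²(Δφ/2)+cosφ1·cosφ2·sin²(Δλ/2)=0.1355884065; c=2·atan2(√a, √(1-a))=0.754194675; dist=6371·c=4804.974 ≈ 4805.0 km; running total=4805.0 km
Leg 1 bearing: y=sinΔλ·cosφ2=-0.52313741, x=cosφ1·sinφ2-sinφ1·cosφ2·cosΔλ=0.44175107; θ=atan2(y, x)=-49.8214° <0 so +360° → 310.1786° ≈ 310.2°
Leg 2: φ1=0.7157002, φ2=0.6765908, Δφ=-0.0391093, Δλ=-0.6649914 rad; a=sin²(Δφ/2)+cosφ1·cosφ2·sin²(Δλ/2)=0.0630695430; c=2·atan2(√a, √(1-a))=0.507708417; dist=6371·c=3234.610 ≈ 3234.6 km; running total=8039.6 km
Leg 2 bearing: y=sinΔλ·cosφ2=-0.48112303, x=cosφ1·sinφ2-sinφ1·cosφ2·cosΔλ=0.06991230; θ=atan2(y, x)=-81.7322° <0 so +360° → 278.2678° ≈ 278.3°
Leg 3: φ1=0.6765908, φ2=0.6958732, Δφ=0.0192824, Δλ=2.1905069 rad; a=sin²(Δφ/2)+cosφ1·cosφ2·sin²(Δλ/2)=0.4730874025; c=2·atan2(√a, √(1-a))=1.516945108; dist=6371·c=9664.457 ≈ 9664.5 km; running total=17704.1 km
Leg 3 bearing: y=sinΔλ·cosφ2=0.62477604, x=cosφ1·sinφ2-sinφ1·cosφ2·cosΔλ=0.77894657; θ=atan2(y, x)=38.7323° ≈ 38.7°
Leg 4: φ1=0.6958732, φ2=0.0237400, Δφ=-0.6721333, Δλ=-0.2191418 rad; a=sin²(Δφ/2)+cosφ1·cosφ2·sin²(Δλ/2)=0.1179273911; c=2·atan2(√a, √(1-a))=0.701081191; dist=6371·c=4466.588 ≈ 4466.6 km; running total=22170.7 km
Leg 4 bearing: y=sinΔλ·cosφ2=-0.21733077, x=cosφ1·sinφ2-sinφ1·cosφ2·cosΔλ=-0.60732975; θ=atan2(y, x)=-160.3104° <0 so +360° → 199.6896° ≈ 199.7°
Leg 5: φ1=0.0237400, φ2=0.6933024, Δφ=0.6695624, Δλ=-3.6448845 rad; a=sin²(Δφ/2)+cosφ1·cosφ2·sin²(Δλ/2)=0.8292029572; c=2·atan2(√a, √(1-a))=2.289495193; dist=6371·c=14586.374 ≈ 14586.4 km; running total=36757.1 km
Leg 5 bearing: y=sinΔλ·cosφ2=0.37096519, x=cosφ1·sinφ2-sinφ1·cosφ2·cosΔλ=0.65489425; θ=atan2(y, x)=29.5294° ≈ 29.5°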